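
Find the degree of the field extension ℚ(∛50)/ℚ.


∛50 has minimal polynomial x³ - 50 (irreducible over ℚ since 50 is not a perfect cube)

[ℚ(∛50)/ℚ] = 3


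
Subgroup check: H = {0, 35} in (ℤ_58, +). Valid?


Subgroup test for H = {0, 35} in (ℤ_58, +):
(1) 0 ∈ H? Yes
(2) Closure: for all a,b ∈ H, (a+b) mod 58 ∈ H? No  [counterexample: 35 + 35 = 12 ∉ H]
(3) Inverses: for all a ∈ H, -a mod 58 ∈ H? No

No, H is not a subgroup of ℤ_58


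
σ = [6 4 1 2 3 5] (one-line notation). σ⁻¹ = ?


To find σ⁻¹, swap domain and range:
σ(1) = 6 → σ⁻¹(6) = 1
σ(2) = 4 → σ⁻¹(4) = 2
σ(3) = 1 → σ⁻¹(1) = 3
σ(4) = 2 → σ⁻¹(2) = 4
σ(5) = 3 → σ⁻¹(3) = 5
σ(6) = 5 → σ⁻¹(5) = 6

σ⁻¹ = [3 4 5 2 6 1]


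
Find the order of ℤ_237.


ℤ_n has n elements.

|ℤ_237| = 237


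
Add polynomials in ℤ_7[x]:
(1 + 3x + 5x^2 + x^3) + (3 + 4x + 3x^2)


Add coefficients mod 7:
x^0: 1 + 3 = 4 (mod 7)
x^1: 3 + 4 = 0 (mod 7)
x^2: 5 + 3 = 1 (mod 7)
x^3: 1 + 0 = 1 (mod 7)
Result: 4 + x^2 + x^3

f + g = 4 + x^2 + x^3


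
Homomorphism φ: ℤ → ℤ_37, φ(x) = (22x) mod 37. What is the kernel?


Kernel = preimage of identity
ker(φ) = {x ∈ ℤ : 22x ≡ 0 (mod 37)}. gcd(22,37) = 1, so 22x ≡ 0 (mod 37) ⟺ x ≡ 0 (mod 37/1 = 37). Hence ker(φ) = 37ℤ

ker(φ) = 37ℤ


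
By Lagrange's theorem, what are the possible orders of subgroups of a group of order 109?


Lagrange's theorem: |H| divides |G|
|G| = 109
Divisors of 109: 1, 109

Possible subgroup orders: {1, 109}


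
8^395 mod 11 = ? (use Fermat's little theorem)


Fermat's little theorem: if p is prime and gcd(a,p)=1, then a^(p-1) ≡ 1 (mod p)
p = 11 is prime, gcd(8,11) = 1
Reduce exponent: 395 mod 10 = 5
So 8^395 ≡ 8^5 (mod 11)
8^5 mod 11 = 10

8^395 ≡ 10 (mod 11)


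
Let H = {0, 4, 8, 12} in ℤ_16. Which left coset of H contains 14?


14 + H = {14 + h (mod 16) : h ∈ H}
14+0=14, 14+4=2, 14+8=6, 14+12=10
14 + H = {2, 6, 10, 14} = 2 + H

14 + H = {2, 6, 10, 14}


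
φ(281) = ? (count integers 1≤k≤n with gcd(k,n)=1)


Factor n: 281 = 281
φ(n) = n · ∏(1 - 1/p) over distinct primes p | n
φ(281) = 281 · (1 - 1/281) = 280

φ(281) = 280


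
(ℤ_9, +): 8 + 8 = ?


Operation: addition mod 9
8 + 8 = (a + b) mod 9 with a = 8, b = 8

8 + 8 = 7


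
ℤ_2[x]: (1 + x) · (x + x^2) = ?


Expand and collect like terms; reduce coefficients mod 2:
x^0: 1·0 = 0 ≡ 0 (mod 2)
x^1: 1·1 + 1·0 = 1 ≡ 1 (mod 2)
x^2: 1·1 + 1·1 = 2 ≡ 0 (mod 2)
x^3: 1·1 = 1 ≡ 1 (mod 2)
Result: x + x^3

f · g = x + x^3


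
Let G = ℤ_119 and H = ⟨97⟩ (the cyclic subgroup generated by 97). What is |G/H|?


|⟨97⟩| = n / gcd(97, 119) = 119 / 1 = 119
H is normal (ℤ_119 is abelian).
|G/H| = |G| / |H| = 119 / 119 = 1

|G/H| = 1


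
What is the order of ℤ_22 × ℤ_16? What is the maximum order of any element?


|ℤ_22 × ℤ_16| = 22 × 16 = 352
Max element order = lcm(22,16) = 176
Cyclic? No (gcd=2)

|ℤ_22×ℤ_16| = 352, max element order = 176


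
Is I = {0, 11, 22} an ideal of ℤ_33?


Check ideal conditions for I = {0, 11, 22} in ℤ_33:
(1) I is an additive subgroup? Yes
(2) For r ∈ ℤ_33 and a ∈ I: r·a ∈ I? Yes

Yes, I is an ideal of ℤ_33


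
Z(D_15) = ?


Z(G) = {g ∈ G | gx = xg for all x ∈ G}
For odd n, Z(D_n) = {e}: no nontrivial rotation commutes with all reflections

Z(D_15) = {e}


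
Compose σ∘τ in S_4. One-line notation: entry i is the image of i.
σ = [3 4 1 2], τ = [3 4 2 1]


σ∘τ: apply τ first, then σ
1 →τ 3 →σ 1
2 →τ 4 →σ 2
3 →τ 2 →σ 4
4 →τ 1 →σ 3

σ∘τ = [1 2 4 3]


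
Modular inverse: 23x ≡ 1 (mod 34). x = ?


Use the extended Euclidean algorithm to write 1 = 23·s + 34·t; then s mod 34 is the inverse.
Euclidean algorithm:
  23 = 0·34 + 23
  34 = 1·23 + 11
  23 = 2·11 + 1
  11 = 11·1 + 0
gcd(23,34) = 1
Back-substitution gives: 23·(3) + 34·(-2) = 1
So 23⁻¹ ≡ 3 ≡ 3 (mod 34)
Check: 23 × 3 = 69 ≡ 1 (mod 34) ✓

23⁻¹ ≡ 3 (mod 34)


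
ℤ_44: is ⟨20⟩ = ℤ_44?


g generates ℤ_n iff gcd(g, n) = 1
gcd(20, 44) = 4
Since gcd = 4 ≠ 1, ⟨20⟩ has order 11 < 44, so 20 is not a generator.

No, 20 does not generate ℤ_44


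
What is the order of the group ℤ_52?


ℤ_n has n elements.

|ℤ_52| = 52


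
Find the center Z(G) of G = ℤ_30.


Z(G) = {g ∈ G | gx = xg for all x ∈ G}
ℤ_30 is abelian, so Z(G) = G

Z(ℤ_30) = ℤ_30


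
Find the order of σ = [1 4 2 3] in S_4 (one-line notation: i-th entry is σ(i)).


Cycle decomposition: (2 4 3)
Cycle lengths: 3
Order = lcm(3) = 3

ord(σ) = 3


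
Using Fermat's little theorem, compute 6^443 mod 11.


Fermat's little theorem: if p is prime and gcd(a,p)=1, then a^(p-1) ≡ 1 (mod p)
p = 11 is prime, gcd(6,11) = 1
Reduce exponent: 443 mod 10 = 3
So 6^443 ≡ 6^3 (mod 11)
6^3 mod 11 = 7

6^443 ≡ 7 (mod 11)


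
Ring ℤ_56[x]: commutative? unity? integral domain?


ℤ_56 has zero divisors (2·28 ≡ 0), and these lift to constant zero divisors in ℤ_56[x]; so not an integral domain
Commutative: Yes
Integral domain: No
Has unity: Yes

ℤ_56[x]: Commutative=Yes, Unity=Yes


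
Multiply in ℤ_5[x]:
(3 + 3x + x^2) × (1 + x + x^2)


Expand and collect like terms; reduce coefficients mod 5:
x^0: 3·1 = 3 ≡ 3 (mod 5)
x^1: 3·1 + 3·1 = 6 ≡ 1 (mod 5)
x^2: 3·1 + 3·1 + 1·1 = 7 ≡ 2 (mod 5)
x^3: 3·1 + 1·1 = 4 ≡ 4 (mod 5)
x^4: 1·1 = 1 ≡ 1 (mod 5)
Result: 3 + x + 2x^2 + 4x^3 + x^4

f · g = 3 + x + 2x^2 + 4x^3 + x^4


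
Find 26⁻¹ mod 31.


Use the extended Euclidean algorithm to write 1 = 26·s + 31·t; then s mod 31 is the inverse.
Euclidean algorithm:
  26 = 0·31 + 26
  31 = 1·26 + 5
  26 = 5·5 + 1
  5 = 5·1 + 0
gcd(26,31) = 1
Back-substitution gives: 26·(6) + 31·(-5) = 1
So 26⁻¹ ≡ 6 ≡ 6 (mod 31)
Check: 26 × 6 = 156 ≡ 1 (mod 31) ✓

26⁻¹ ≡ 6 (mod 31)


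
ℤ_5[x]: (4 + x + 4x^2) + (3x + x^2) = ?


Add coefficients mod 5:
x^0: 4 + 0 = 4 (mod 5)
x^1: 1 + 3 = 4 (mod 5)
x^2: 4 + 1 = 0 (mod 5)
Result: 4 + 4x

f + g = 4 + 4x


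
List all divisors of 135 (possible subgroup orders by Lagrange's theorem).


Lagrange's theorem: |H| divides |G|
|G| = 135
Divisors of 135: 1, 3, 5, 9, 15, 27, 45, 135

Possible subgroup orders: {1, 3, 5, 9, 15, 27, 45, 135}


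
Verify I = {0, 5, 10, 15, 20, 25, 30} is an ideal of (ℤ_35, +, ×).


Check ideal conditions for I = {0, 5, 10, 15, 20, 25, 30} in ℤ_35:
(1) I is an additive subgroup? Yes
(2) For r ∈ ℤ_35 and a ∈ I: r·a ∈ I? Yes

Yes, I is an ideal of ℤ_35


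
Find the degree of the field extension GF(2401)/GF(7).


GF(2401) = GF(7^4), so the extension degree is 4

[GF(2401)/GF(7)] = 4


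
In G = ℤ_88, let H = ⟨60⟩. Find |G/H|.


|⟨60⟩| = n / gcd(60, 88) = 88 / 4 = 22
H is normal (ℤ_88 is abelian).
|G/H| = |G| / |H| = 88 / 22 = 4

|G/H| = 4


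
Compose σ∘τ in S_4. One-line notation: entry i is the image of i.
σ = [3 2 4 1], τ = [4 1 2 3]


σ∘τ: apply τ first, then σ
1 →τ 4 →σ 1
2 →τ 1 →σ 3
3 →τ 2 →σ 2
4 →τ 3 →σ 4

σ∘τ = [1 3 2 4]


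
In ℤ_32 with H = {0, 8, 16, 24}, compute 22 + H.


22 + H = {22 + h (mod 32) : h ∈ H}
22+0=22, 22+8=30, 22+16=6, 22+24=14
22 + H = {6, 14, 22, 30} = 6 + H

22 + H = {6, 14, 22, 30}


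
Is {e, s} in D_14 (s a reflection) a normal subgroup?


H = {e, s} in D_14 (s a reflection)
r·s·r⁻¹ = sr⁻² ≠ s for n ≥ 3, so {e, s} is not closed under conjugation

No, not a normal subgroup


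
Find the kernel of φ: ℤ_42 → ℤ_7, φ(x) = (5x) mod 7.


Kernel = preimage of identity
ker(φ) = {x ∈ ℤ_42 : 5x ≡ 0 (mod 7)}. Since 7 | 42, φ is well-defined. The kernel is the cyclic subgroup ⟨7⟩ of ℤ_42 (order 6), i.e. {0, 7, 14, 21, 28, 35}

ker(φ) = {0, 7, 14, 21, 28, 35}


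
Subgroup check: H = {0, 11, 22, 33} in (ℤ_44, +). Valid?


Subgroup test for H = {0, 11, 22, 33} in (ℤ_44, +):
(1) 0 ∈ H? Yes
(2) Closure: for all a,b ∈ H, (a+b) mod 44 ∈ H? Yes
(3) Inverses: for all a ∈ H, -a mod 44 ∈ H? Yes

Yes, H is a subgroup of ℤ_44


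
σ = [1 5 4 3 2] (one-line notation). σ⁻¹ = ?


To find σ⁻¹, swap domain and range:
σ(1) = 1 → σ⁻¹(1) = 1
σ(2) = 5 → σ⁻¹(5) = 2
σ(3) = 4 → σ⁻¹(4) = 3
σ(4) = 3 → σ⁻¹(3) = 4
σ(5) = 2 → σ⁻¹(2) = 5

σ⁻¹ = [1 5 4 3 2]


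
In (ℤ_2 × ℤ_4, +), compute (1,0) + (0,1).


Operation: componentwise addition mod (2, 4)
(1,0) + (0,1) = ((a₁+b₁) mod 2, (a₂+b₂) mod 4) with a = (1,0), b = (0,1)

(1,0) + (0,1) = (1,1)


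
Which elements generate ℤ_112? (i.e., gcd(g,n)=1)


g generates ℤ_n iff gcd(g,n) = 1
Prime factors of 112: 2, 7
Generators are g ∈ {1,...,111} not divisible by any of these primes.
Generators: {1, 3, 5, 9, 11, 13, 15, 17, 19, 23, 25, 27, 29, 31, 33, 37, 39, 41, 43, 45, 47, 51, 53, 55, 57, 59, 61, 65, 67, 69, 71, 73, 75, 79, 81, 83, 85, 87, 89, 93, 95, 97, 99, 101, 103, 107, 109, 111}
Number of generators = φ(112) = 48

Generators of ℤ_112 = {1, 3, 5, 9, 11, 13, 15, 17, 19, 23, 25, 27, 29, 31, 33, 37, 39, 41, 43, 45, 47, 51, 53, 55, 57, 59, 61, 65, 67, 69, 71, 73, 75, 79, 81, 83, 85, 87, 89, 93, 95, 97, 99, 101, 103, 107, 109, 111}


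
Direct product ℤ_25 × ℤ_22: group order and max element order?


|ℤ_25 × ℤ_22| = 25 × 22 = 550
Max element order = lcm(25,22) = 550
Cyclic? Yes (gcd=1)

|ℤ_25×ℤ_22| = 550, max element order = 550


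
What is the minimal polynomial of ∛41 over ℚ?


∛41 satisfies x³ - 41 = 0, irreducible over ℚ (no rational root; 41 is not a perfect cube)

Minimal polynomial: x³ - 41


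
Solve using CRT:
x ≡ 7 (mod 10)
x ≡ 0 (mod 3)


m₁ = 10, m₂ = 3, gcd = 1, so CRT applies. M = m₁·m₂ = 30
Let M₁ = M/m₁ = 3, M₂ = M/m₂ = 10
Find y₁ ≡ M₁⁻¹ (mod m₁): 3⁻¹ ≡ 7 (mod 10)
Find y₂ ≡ M₂⁻¹ (mod m₂): 10⁻¹ ≡ 1 (mod 3)
x = a₁·M₁·y₁ + a₂·M₂·y₂ = 7·3·7 + 0·10·1 = 147
Reduce mod 30: x ≡ 27
Check: 27 mod 10 = 7 ✓, 27 mod 3 = 0 ✓

x ≡ 27 (mod 30)


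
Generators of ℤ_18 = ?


g generates ℤ_n iff gcd(g,n) = 1
Prime factors of 18: 2, 3
Generators are g ∈ {1,...,17} not divisible by any of these primes.
Generators: {1, 5, 7, 11, 13, 17}
Number of generators = φ(18) = 6

Generators of ℤ_18 = {1, 5, 7, 11, 13, 17}


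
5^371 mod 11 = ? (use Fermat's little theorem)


Fermat's little theorem: if p is prime and gcd(a,p)=1, then a^(p-1) ≡ 1 (mod p)
p = 11 is prime, gcd(5,11) = 1
Reduce exponent: 371 mod 10 = 1
So 5^371 ≡ 5^1 (mod 11)
5^1 mod 11 = 5

5^371 ≡ 5 (mod 11)


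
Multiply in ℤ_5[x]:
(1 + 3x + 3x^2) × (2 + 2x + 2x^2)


Expand and collect like terms; reduce coefficients mod 5:
x^0: 1·2 = 2 ≡ 2 (mod 5)
x^1: 1·2 + 3·2 = 8 ≡ 3 (mod 5)
x^2: 1·2 + 3·2 + 3·2 = 14 ≡ 4 (mod 5)
x^3: 3·2 + 3·2 = 12 ≡ 2 (mod 5)
x^4: 3·2 = 6 ≡ 1 (mod 5)
Result: 2 + 3x + 4x^2 + 2x^3 + x^4

f · g = 2 + 3x + 4x^2 + 2x^3 + x^4


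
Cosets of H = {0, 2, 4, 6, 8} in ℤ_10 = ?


H = {0, 2, 4, 6, 8}, |H| = 5
Number of cosets = |G|/|H| = 10/5 = 2
0 + H = {0, 2, 4, 6, 8}
1 + H = {1, 3, 5, 7, 9}

Cosets: 0+H={0,2,4,6,8}; 1+H={1,3,5,7,9}


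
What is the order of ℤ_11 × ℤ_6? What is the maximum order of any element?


|ℤ_11 × ℤ_6| = 11 × 6 = 66
Max element order = lcm(11,6) = 66
Cyclic? Yes (gcd=1)

|ℤ_11×ℤ_6| = 66, max element order = 66


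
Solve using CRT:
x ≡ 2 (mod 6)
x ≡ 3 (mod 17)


m₁ = 6, m₂ = 17, gcd = 1, so CRT applies. M = m₁·m₂ = 102
Let M₁ = M/m₁ = 17, M₂ = M/m₂ = 6
Find y₁ ≡ M₁⁻¹ (mod m₁): 17⁻¹ ≡ 5 (mod 6)
Find y₂ ≡ M₂⁻¹ (mod m₂): 6⁻¹ ≡ 3 (mod 17)
x = a₁·M₁·y₁ + a₂·M₂·y₂ = 2·17·5 + 3·6·3 = 224
Reduce mod 102: x ≡ 20
Check: 20 mod 6 = 2 ✓, 20 mod 17 = 3 ✓

x ≡ 20 (mod 102)


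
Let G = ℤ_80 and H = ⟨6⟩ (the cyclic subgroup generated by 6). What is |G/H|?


|⟨6⟩| = n / gcd(6, 80) = 80 / 2 = 40
H is normal (ℤ_80 is abelian).
|G/H| = |G| / |H| = 80 / 40 = 2

|G/H| = 2


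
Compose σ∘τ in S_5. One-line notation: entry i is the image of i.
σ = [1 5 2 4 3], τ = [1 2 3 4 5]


σ∘τ: apply τ first, then σ
1 →τ 1 →σ 1
2 →τ 2 →σ 5
3 →τ 3 →σ 2
4 →τ 4 →σ 4
5 →τ 5 →σ 3

σ∘τ = [1 5 2 4 3]


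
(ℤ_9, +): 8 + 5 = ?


Operation: addition mod 9
8 + 5 = (a + b) mod 9 with a = 8, b = 5

8 + 5 = 4


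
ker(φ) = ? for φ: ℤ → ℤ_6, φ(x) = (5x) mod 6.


Kernel = preimage of identity
ker(φ) = {x ∈ ℤ : 5x ≡ 0 (mod 6)}. gcd(5,6) = 1, so 5x ≡ 0 (mod 6) ⟺ x ≡ 0 (mod 6/1 = 6). Hence ker(φ) = 6ℤ

ker(φ) = 6ℤ


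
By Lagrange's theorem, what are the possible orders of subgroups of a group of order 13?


Lagrange's theorem: |H| divides |G|
|G| = 13
Divisors of 13: 1, 13

Possible subgroup orders: {1, 13}


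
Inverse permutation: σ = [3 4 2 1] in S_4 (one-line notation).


To find σ⁻¹, swap domain and range:
σ(1) = 3 → σ⁻¹(3) = 1
σ(2) = 4 → σ⁻¹(4) = 2
σ(3) = 2 → σ⁻¹(2) = 3
σ(4) = 1 → σ⁻¹(1) = 4

σ⁻¹ = [4 3 1 2]


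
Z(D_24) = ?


Z(G) = {g ∈ G | gx = xg for all x ∈ G}
For even n, Z(D_n) = {e, r^(n/2)}: the 180° rotation r^12 commutes with every reflection and rotation

Z(D_24) = {e, r^12}


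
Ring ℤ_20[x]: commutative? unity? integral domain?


ℤ_20 has zero divisors (2·10 ≡ 0), and these lift to constant zero divisors in ℤ_20[x]; so not an integral domain
Commutative: Yes
Integral domain: No
Has unity: Yes

ℤ_20[x]: Commutative=Yes, Unity=Yes


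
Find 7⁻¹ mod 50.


Use the extended Euclidean algorithm to write 1 = 7·s + 50·t; then s mod 50 is the inverse.
Euclidean algorithm:
  7 = 0·50 + 7
  50 = 7·7 + 1
  7 = 7·1 + 0
gcd(7,50) = 1
Back-substitution gives: 7·(-7) + 50·(1) = 1
So 7⁻¹ ≡ -7 ≡ 43 (mod 50)
Check: 7 × 43 = 301 ≡ 1 (mod 50) ✓

7⁻¹ ≡ 43 (mod 50)


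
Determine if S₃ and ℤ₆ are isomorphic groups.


Comparing S₃ and ℤ₆:
S₃ is non-abelian, ℤ₆ is abelian

No, S₃ ≇ ℤ₆


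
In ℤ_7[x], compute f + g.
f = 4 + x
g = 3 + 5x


Add coefficients mod 7:
x^0: 4 + 3 = 0 (mod 7)
x^1: 1 + 5 = 6 (mod 7)
Result: 6x

f + g = 6x


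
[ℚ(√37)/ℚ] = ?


√37 has minimal polynomial x² - 37 (irreducible over ℚ since 37 is squarefree)

[ℚ(√37)/ℚ] = 2


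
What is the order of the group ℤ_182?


ℤ_n has n elements.

|ℤ_182| = 182


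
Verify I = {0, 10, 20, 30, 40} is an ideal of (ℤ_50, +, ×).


Check ideal conditions for I = {0, 10, 20, 30, 40} in ℤ_50:
(1) I is an additive subgroup? Yes
(2) For r ∈ ℤ_50 and a ∈ I: r·a ∈ I? Yes

Yes, I is an ideal of ℤ_50


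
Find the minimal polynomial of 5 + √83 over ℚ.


Let α = 5 + √83. Then α - 5 = √83, so (α - 5)² = 83, giving α² - 10α - 58 = 0. Degree 2 and α ∉ ℚ, so this is the minimal polynomial.

Minimal polynomial: x² - 10x - 58


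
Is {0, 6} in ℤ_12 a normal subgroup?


H = {0, 6} in ℤ_12
ℤ_12 is abelian; every subgroup of an abelian group is normal

Yes, normal subgroup


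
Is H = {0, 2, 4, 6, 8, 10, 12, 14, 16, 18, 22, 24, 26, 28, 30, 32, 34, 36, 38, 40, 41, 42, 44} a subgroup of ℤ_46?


Subgroup test for H = {0, 2, 4, 6, 8, 10, 12, 14, 16, 18, 22, 24, 26, 28, 30, 32, 34, 36, 38, 40, 41, 42, 44} in (ℤ_46, +):
(1) 0 ∈ H? Yes
(2) Closure: for all a,b ∈ H, (a+b) mod 46 ∈ H? No  [counterexample: 2 + 18 = 20 ∉ H]
(3) Inverses: for all a ∈ H, -a mod 46 ∈ H? No

No, H is not a subgroup of ℤ_46


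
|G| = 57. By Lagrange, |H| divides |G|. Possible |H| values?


Lagrange's theorem: |H| divides |G|
|G| = 57
Divisors of 57: 1, 3, 19, 57

Possible subgroup orders: {1, 3, 19, 57}


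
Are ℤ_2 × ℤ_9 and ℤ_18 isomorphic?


Comparing ℤ_2 × ℤ_9 and ℤ_18:
gcd(2,9) = 1, so ℤ_2 × ℤ_9 ≅ ℤ_18 (CRT)

Yes, ℤ_2 × ℤ_9 ≅ ℤ_18


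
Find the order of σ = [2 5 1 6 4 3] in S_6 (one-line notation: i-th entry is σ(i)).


Cycle decomposition: (1 2 5 4 6 3)
Cycle lengths: 6
Order = lcm(6) = 6

ord(σ) = 6


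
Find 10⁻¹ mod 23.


Use the extended Euclidean algorithm to write 1 = 10·s + 23·t; then s mod 23 is the inverse.
Euclidean algorithm:
  10 = 0·23 + 10
  23 = 2·10 + 3
  10 = 3·3 + 1
  3 = 3·1 + 0
gcd(10,23) = 1
Back-substitution gives: 10·(7) + 23·(-3) = 1
So 10⁻¹ ≡ 7 ≡ 7 (mod 23)
Check: 10 × 7 = 70 ≡ 1 (mod 23) ✓

10⁻¹ ≡ 7 (mod 23)


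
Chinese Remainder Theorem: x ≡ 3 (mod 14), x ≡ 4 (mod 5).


m₁ = 14, m₂ = 5, gcd = 1, so CRT applies. M = m₁·m₂ = 70
Let M₁ = M/m₁ = 5, M₂ = M/m₂ = 14
Find y₁ ≡ M₁⁻¹ (mod m₁): 5⁻¹ ≡ 3 (mod 14)
Find y₂ ≡ M₂⁻¹ (mod m₂): 14⁻¹ ≡ 4 (mod 5)
x = a₁·M₁·y₁ + a₂·M₂·y₂ = 3·5·3 + 4·14·4 = 269
Reduce mod 70: x ≡ 59
Check: 59 mod 14 = 3 ✓, 59 mod 5 = 4 ✓

x ≡ 59 (mod 70)


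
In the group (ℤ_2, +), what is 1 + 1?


Operation: addition mod 2
1 + 1 = (a + b) mod 2 with a = 1, b = 1

1 + 1 = 0


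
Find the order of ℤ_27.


ℤ_n has n elements.

|ℤ_27| = 27


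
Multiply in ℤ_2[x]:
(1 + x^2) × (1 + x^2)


Expand and collect like terms; reduce coefficients mod 2:
x^0: 1·1 = 1 ≡ 1 (mod 2)
x^1: 1·0 + 0·1 = 0 ≡ 0 (mod 2)
x^2: 1·1 + 0·0 + 1·1 = 2 ≡ 0 (mod 2)
x^3: 0·1 + 1·0 = 0 ≡ 0 (mod 2)
x^4: 1·1 = 1 ≡ 1 (mod 2)
Result: 1 + x^4

f · g = 1 + x^4


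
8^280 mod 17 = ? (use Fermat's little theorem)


Fermat's little theorem: if p is prime and gcd(a,p)=1, then a^(p-1) ≡ 1 (mod p)
p = 17 is prime, gcd(8,17) = 1
Reduce exponent: 280 mod 16 = 8
So 8^280 ≡ 8^8 (mod 17)
8^8 mod 17 = 1

8^280 ≡ 1 (mod 17)


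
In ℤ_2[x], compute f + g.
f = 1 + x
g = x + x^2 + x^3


Add coefficients mod 2:
x^0: 1 + 0 = 1 (mod 2)
x^1: 1 + 1 = 0 (mod 2)
x^2: 0 + 1 = 1 (mod 2)
x^3: 0 + 1 = 1 (mod 2)
Result: 1 + x^2 + x^3

f + g = 1 + x^2 + x^3


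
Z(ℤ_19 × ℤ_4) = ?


Z(G) = {g ∈ G | gx = xg for all x ∈ G}
Direct product of abelian groups is abelian, so Z(G) = G

Z(ℤ_19 × ℤ_4) = ℤ_19 × ℤ_4


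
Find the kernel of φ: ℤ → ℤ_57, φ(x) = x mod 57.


Kernel = preimage of identity
ker(φ) = {x ∈ ℤ : x ≡ 0 (mod 57)} = 57ℤ = {0, ±57, ±114, ...}

ker(φ) = 57ℤ


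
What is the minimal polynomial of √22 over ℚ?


√22 satisfies x² - 22 = 0, irreducible over ℚ since 22 is squarefree

Minimal polynomial: x² - 22


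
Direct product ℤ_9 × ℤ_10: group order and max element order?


|ℤ_9 × ℤ_10| = 9 × 10 = 90
Max element order = lcm(9,10) = 90
Cyclic? Yes (gcd=1)

|ℤ_9×ℤ_10| = 90, max element order = 90


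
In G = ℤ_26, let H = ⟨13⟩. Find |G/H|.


|⟨13⟩| = n / gcd(13, 26) = 26 / 13 = 2
H is normal (ℤ_26 is abelian).
|G/H| = |G| / |H| = 26 / 2 = 13

|G/H| = 13


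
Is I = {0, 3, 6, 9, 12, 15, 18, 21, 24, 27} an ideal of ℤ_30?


Check ideal conditions for I = {0, 3, 6, 9, 12, 15, 18, 21, 24, 27} in ℤ_30:
(1) I is an additive subgroup? Yes
(2) For r ∈ ℤ_30 and a ∈ I: r·a ∈ I? Yes

Yes, I is an ideal of ℤ_30


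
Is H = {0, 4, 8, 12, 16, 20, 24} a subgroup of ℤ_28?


Subgroup test for H = {0, 4, 8, 12, 16, 20, 24} in (ℤ_28, +):
(1) 0 ∈ H? Yes
(2) Closure: for all a,b ∈ H, (a+b) mod 28 ∈ H? Yes
(3) Inverses: for all a ∈ H, -a mod 28 ∈ H? Yes

Yes, H is a subgroup of ℤ_28


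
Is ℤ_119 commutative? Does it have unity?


ℤ_119 is a commutative ring with unity 1; 119 = 7×17 is composite, so 7·17 ≡ 0 gives zero divisors (not an integral domain)
Commutative: Yes
Integral domain: No
Has unity: Yes

ℤ_119: Commutative=Yes, Unity=Yes


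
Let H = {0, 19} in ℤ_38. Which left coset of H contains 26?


26 + H = {26 + h (mod 38) : h ∈ H}
26+0=26, 26+19=7
26 + H = {7, 26} = 7 + H

26 + H = {7, 26}


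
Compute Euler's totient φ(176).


Factor n: 176 = 2^4 × 11
φ(n) = n · ∏(1 - 1/p) over distinct primes p | n
φ(176) = 176 · (1 - 1/2) · (1 - 1/11) = 80

φ(176) = 80


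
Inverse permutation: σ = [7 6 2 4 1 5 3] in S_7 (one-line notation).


To find σ⁻¹, swap domain and range:
σ(1) = 7 → σ⁻¹(7) = 1
σ(2) = 6 → σ⁻¹(6) = 2
σ(3) = 2 → σ⁻¹(2) = 3
σ(4) = 4 → σ⁻¹(4) = 4
σ(5) = 1 → σ⁻¹(1) = 5
σ(6) = 5 → σ⁻¹(5) = 6
σ(7) = 3 → σ⁻¹(3) = 7

σ⁻¹ = [5 3 7 4 6 2 1]


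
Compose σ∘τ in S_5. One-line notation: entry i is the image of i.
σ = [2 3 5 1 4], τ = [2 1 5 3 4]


σ∘τ: apply τ first, then σ
1 →τ 2 →σ 3
2 →τ 1 →σ 2
3 →τ 5 →σ 4
4 →τ 3 →σ 5
5 →τ 4 →σ 1

σ∘τ = [3 2 4 5 1]


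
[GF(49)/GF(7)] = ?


GF(49) = GF(7^2), so the extension degree is 2

[GF(49)/GF(7)] = 2


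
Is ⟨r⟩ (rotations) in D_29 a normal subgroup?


H = ⟨r⟩ (rotations) in D_29
The rotation subgroup ⟨r⟩ has index 2 in D_29, so it is normal

Yes, normal subgroup


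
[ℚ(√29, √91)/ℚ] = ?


[ℚ(√29,√91):ℚ] = [ℚ(√29,√91):ℚ(√29)]·[ℚ(√29):ℚ] = 2·2 = 4

[ℚ(√29, √91)/ℚ] = 4


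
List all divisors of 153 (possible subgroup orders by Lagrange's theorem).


Lagrange's theorem: |H| divides |G|
|G| = 153
Divisors of 153: 1, 3, 9, 17, 51, 153

Possible subgroup orders: {1, 3, 9, 17, 51, 153}


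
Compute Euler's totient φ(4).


φ(n) = count of k ∈ {1,...,n} with gcd(k,n)=1
Coprimes to 4: {1, 3}
Count: 2

φ(4) = 2


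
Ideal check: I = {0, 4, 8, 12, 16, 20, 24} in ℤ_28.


Check ideal conditions for I = {0, 4, 8, 12, 16, 20, 24} in ℤ_28:
(1) I is an additive subgroup? Yes
(2) For r ∈ ℤ_28 and a ∈ I: r·a ∈ I? Yes

Yes, I is an ideal of ℤ_28


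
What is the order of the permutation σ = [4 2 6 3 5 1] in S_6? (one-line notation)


Cycle decomposition: (1 4 3 6)
Cycle lengths: 4
Order = lcm(4) = 4

ord(σ) = 4


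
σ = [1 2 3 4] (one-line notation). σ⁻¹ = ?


To find σ⁻¹, swap domain and range:
σ(1) = 1 → σ⁻¹(1) = 1
σ(2) = 2 → σ⁻¹(2) = 2
σ(3) = 3 → σ⁻¹(3) = 3
σ(4) = 4 → σ⁻¹(4) = 4

σ⁻¹ = [1 2 3 4]


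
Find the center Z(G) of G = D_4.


Z(G) = {g ∈ G | gx = xg for all x ∈ G}
For even n, Z(D_n) = {e, r^(n/2)}: the 180° rotation r^2 commutes with every reflection and rotation

Z(D_4) = {e, r^2}


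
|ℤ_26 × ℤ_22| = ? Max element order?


|ℤ_26 × ℤ_22| = 26 × 22 = 572
Max element order = lcm(26,22) = 286
Cyclic? No (gcd=2)

|ℤ_26×ℤ_22| = 572, max element order = 286


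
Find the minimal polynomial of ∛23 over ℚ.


∛23 satisfies x³ - 23 = 0, irreducible over ℚ (no rational root; 23 is not a perfect cube)

Minimal polynomial: x³ - 23


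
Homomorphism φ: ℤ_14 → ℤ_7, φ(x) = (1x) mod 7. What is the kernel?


Kernel = preimage of identity
ker(φ) = {x ∈ ℤ_14 : 1x ≡ 0 (mod 7)}. Since 7 | 14, φ is well-defined. The kernel is the cyclic subgroup ⟨7⟩ of ℤ_14 (order 2), i.e. {0, 7}

ker(φ) = {0, 7}


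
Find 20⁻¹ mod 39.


Use the extended Euclidean algorithm to write 1 = 20·s + 39·t; then s mod 39 is the inverse.
Euclidean algorithm:
  20 = 0·39 + 20
  39 = 1·20 + 19
  20 = 1·19 + 1
  19 = 19·1 + 0
gcd(20,39) = 1
Back-substitution gives: 20·(2) + 39·(-1) = 1
So 20⁻¹ ≡ 2 ≡ 2 (mod 39)
Check: 20 × 2 = 40 ≡ 1 (mod 39) ✓

20⁻¹ ≡ 2 (mod 39)


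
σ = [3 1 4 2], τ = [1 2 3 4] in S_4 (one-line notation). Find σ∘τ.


σ∘τ: apply τ first, then σ
1 →τ 1 →σ 3
2 →τ 2 →σ 1
3 →τ 3 →σ 4
4 →τ 4 →σ 2

σ∘τ = [3 1 4 2]


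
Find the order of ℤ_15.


ℤ_n has n elements.

|ℤ_15| = 15


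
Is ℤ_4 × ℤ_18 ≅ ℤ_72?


Comparing ℤ_4 × ℤ_18 and ℤ_72:
gcd(4,18) = 2 ≠ 1. Max element order in ℤ_4×ℤ_18 is lcm(4,18) = 36 < 72, so it has no element of order 72

No, ℤ_4 × ℤ_18 ≇ ℤ_72


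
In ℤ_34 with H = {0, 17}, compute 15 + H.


15 + H = {15 + h (mod 34) : h ∈ H}
15+0=15, 15+17=32

15 + H = {15, 32}


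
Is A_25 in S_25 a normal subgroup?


H = A_25 in S_25
A_25 has index 2 in S_25, and every subgroup of index 2 is normal

Yes, normal subgroup


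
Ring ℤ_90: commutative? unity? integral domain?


ℤ_90 is a commutative ring with unity 1; 90 = 2×45 is composite, so 2·45 ≡ 0 gives zero divisors (not an integral domain)
Commutative: Yes
Integral domain: No
Has unity: Yes

ℤ_90: Commutative=Yes, Unity=Yes


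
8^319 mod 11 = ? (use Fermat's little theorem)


Fermat's little theorem: if p is prime and gcd(a,p)=1, then a^(p-1) ≡ 1 (mod p)
p = 11 is prime, gcd(8,11) = 1
Reduce exponent: 319 mod 10 = 9
So 8^319 ≡ 8^9 (mod 11)
8^9 mod 11 = 7

8^319 ≡ 7 (mod 11)


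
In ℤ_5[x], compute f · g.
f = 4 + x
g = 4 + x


Expand and collect like terms; reduce coefficients mod 5:
x^0: 4·4 = 16 ≡ 1 (mod 5)
x^1: 4·1 + 1·4 = 8 ≡ 3 (mod 5)
x^2: 1·1 = 1 ≡ 1 (mod 5)
Result: 1 + 3x + x^2

f · g = 1 + 3x + x^2


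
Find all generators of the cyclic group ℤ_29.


g generates ℤ_n iff gcd(g,n) = 1
Prime factors of 29: 29
Generators are g ∈ {1,...,28} not divisible by any of these primes.
Generators: {1, 2, 3, 4, 5, 6, 7, 8, 9, 10, 11, 12, 13, 14, 15, 16, 17, 18, 19, 20, 21, 22, 23, 24, 25, 26, 27, 28}
Number of generators = φ(29) = 28

Generators of ℤ_29 = {1, 2, 3, 4, 5, 6, 7, 8, 9, 10, 11, 12, 13, 14, 15, 16, 17, 18, 19, 20, 21, 22, 23, 24, 25, 26, 27, 28}


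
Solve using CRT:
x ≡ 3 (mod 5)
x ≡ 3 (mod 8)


m₁ = 5, m₂ = 8, gcd = 1, so CRT applies. M = m₁·m₂ = 40
Let M₁ = M/m₁ = 8, M₂ = M/m₂ = 5
Find y₁ ≡ M₁⁻¹ (mod m₁): 8⁻¹ ≡ 2 (mod 5)
Find y₂ ≡ M₂⁻¹ (mod m₂): 5⁻¹ ≡ 5 (mod 8)
x = a₁·M₁·y₁ + a₂·M₂·y₂ = 3·8·2 + 3·5·5 = 123
Reduce mod 40: x ≡ 3
Check: 3 mod 5 = 3 ✓, 3 mod 8 = 3 ✓

x ≡ 3 (mod 40)


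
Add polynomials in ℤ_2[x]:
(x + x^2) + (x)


Add coefficients mod 2:
x^0: 0 + 0 = 0 (mod 2)
x^1: 1 + 1 = 0 (mod 2)
x^2: 1 + 0 = 1 (mod 2)
Result: x^2

f + g = x^2


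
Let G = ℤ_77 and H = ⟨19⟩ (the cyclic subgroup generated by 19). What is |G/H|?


|⟨19⟩| = n / gcd(19, 77) = 77 / 1 = 77
H is normal (ℤ_77 is abelian).
|G/H| = |G| / |H| = 77 / 77 = 1

|G/H| = 1


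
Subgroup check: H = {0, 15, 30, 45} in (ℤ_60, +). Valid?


Subgroup test for H = {0, 15, 30, 45} in (ℤ_60, +):
(1) 0 ∈ H? Yes
(2) Closure: for all a,b ∈ H, (a+b) mod 60 ∈ H? Yes
(3) Inverses: for all a ∈ H, -a mod 60 ∈ H? Yes

Yes, H is a subgroup of ℤ_60


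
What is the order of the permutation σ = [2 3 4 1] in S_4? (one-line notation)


Cycle decomposition: (1 2 3 4)
Cycle lengths: 4
Order = lcm(4) = 4

ord(σ) = 4


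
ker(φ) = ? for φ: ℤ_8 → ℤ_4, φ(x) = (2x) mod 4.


Kernel = preimage of identity
ker(φ) = {x ∈ ℤ_8 : 2x ≡ 0 (mod 4)}. Since 4 | 8, φ is well-defined. The kernel is the cyclic subgroup ⟨2⟩ of ℤ_8 (order 4), i.e. {0, 2, 4, 6}

ker(φ) = {0, 2, 4, 6}


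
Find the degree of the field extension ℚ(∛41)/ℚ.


∛41 has minimal polynomial x³ - 41 (irreducible over ℚ since 41 is not a perfect cube)

[ℚ(∛41)/ℚ] = 3


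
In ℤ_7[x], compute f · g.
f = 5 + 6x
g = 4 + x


Expand and collect like terms; reduce coefficients mod 7:
x^0: 5·4 = 20 ≡ 6 (mod 7)
x^1: 5·1 + 6·4 = 29 ≡ 1 (mod 7)
x^2: 6·1 = 6 ≡ 6 (mod 7)
Result: 6 + x + 6x^2

f · g = 6 + x + 6x^2


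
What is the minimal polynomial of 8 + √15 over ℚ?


Let α = 8 + √15. Then α - 8 = √15, so (α - 8)² = 15, giving α² - 16α + 49 = 0. Degree 2 and α ∉ ℚ, so this is the minimal polynomial.

Minimal polynomial: x² - 16x + 49


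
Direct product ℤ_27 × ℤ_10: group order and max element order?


|ℤ_27 × ℤ_10| = 27 × 10 = 270
Max element order = lcm(27,10) = 270
Cyclic? Yes (gcd=1)

|ℤ_27×ℤ_10| = 270, max element order = 270


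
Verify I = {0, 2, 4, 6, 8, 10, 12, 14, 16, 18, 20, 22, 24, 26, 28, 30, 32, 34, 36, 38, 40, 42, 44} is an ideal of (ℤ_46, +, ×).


Check ideal conditions for I = {0, 2, 4, 6, 8, 10, 12, 14, 16, 18, 20, 22, 24, 26, 28, 30, 32, 34, 36, 38, 40, 42, 44} in ℤ_46:
(1) I is an additive subgroup? Yes
(2) For r ∈ ℤ_46 and a ∈ I: r·a ∈ I? Yes

Yes, I is an ideal of ℤ_46


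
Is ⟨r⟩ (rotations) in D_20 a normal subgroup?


H = ⟨r⟩ (rotations) in D_20
The rotation subgroup ⟨r⟩ has index 2 in D_20, so it is normal

Yes, normal subgroup


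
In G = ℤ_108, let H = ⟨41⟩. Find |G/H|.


|⟨41⟩| = n / gcd(41, 108) = 108 / 1 = 108
H is normal (ℤ_108 is abelian).
|G/H| = |G| / |H| = 108 / 108 = 1

|G/H| = 1


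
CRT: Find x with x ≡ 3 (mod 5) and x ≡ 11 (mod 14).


m₁ = 5, m₂ = 14, gcd = 1, so CRT applies. M = m₁·m₂ = 70
Let M₁ = M/m₁ = 14, M₂ = M/m₂ = 5
Find y₁ ≡ M₁⁻¹ (mod m₁): 14⁻¹ ≡ 4 (mod 5)
Find y₂ ≡ M₂⁻¹ (mod m₂): 5⁻¹ ≡ 3 (mod 14)
x = a₁·M₁·y₁ + a₂·M₂·y₂ = 3·14·4 + 11·5·3 = 333
Reduce mod 70: x ≡ 53
Check: 53 mod 5 = 3 ✓, 53 mod 14 = 11 ✓

x ≡ 53 (mod 70)


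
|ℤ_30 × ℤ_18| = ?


|A × B| = |A| · |B|
|ℤ_30 × ℤ_18| = 30 × 18 = 540

|ℤ_30 × ℤ_18| = 540


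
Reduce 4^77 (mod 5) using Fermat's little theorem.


Fermat's little theorem: if p is prime and gcd(a,p)=1, then a^(p-1) ≡ 1 (mod p)
p = 5 is prime, gcd(4,5) = 1
Reduce exponent: 77 mod 4 = 1
So 4^77 ≡ 4^1 (mod 5)
4^1 mod 5 = 4

4^77 ≡ 4 (mod 5)


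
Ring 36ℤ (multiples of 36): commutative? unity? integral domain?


36ℤ is a commutative ring under +,× but has no multiplicative identity (1 ∉ 36ℤ); it has no zero divisors, but without unity it is not an integral domain
Commutative: Yes
Integral domain: No
Has unity: No

36ℤ (multiples of 36): Commutative=Yes, Unity=No


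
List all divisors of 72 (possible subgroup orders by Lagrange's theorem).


Lagrange's theorem: |H| divides |G|
|G| = 72
Divisors of 72: 1, 2, 3, 4, 6, 8, 9, 12, 18, 24, 36, 72

Possible subgroup orders: {1, 2, 3, 4, 6, 8, 9, 12, 18, 24, 36, 72}


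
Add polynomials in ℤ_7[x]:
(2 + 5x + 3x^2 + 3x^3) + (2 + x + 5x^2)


Add coefficients mod 7:
x^0: 2 + 2 = 4 (mod 7)
x^1: 5 + 1 = 6 (mod 7)
x^2: 3 + 5 = 1 (mod 7)
x^3: 3 + 0 = 3 (mod 7)
Result: 4 + 6x + x^2 + 3x^3

f + g = 4 + 6x + x^2 + 3x^3


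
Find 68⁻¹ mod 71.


Use the extended Euclidean algorithm to write 1 = 68·s + 71·t; then s mod 71 is the inverse.
Euclidean algorithm:
  68 = 0·71 + 68
  71 = 1·68 + 3
  68 = 22·3 + 2
  3 = 1·2 + 1
  2 = 2·1 + 0
gcd(68,71) = 1
Back-substitution gives: 68·(-24) + 71·(23) = 1
So 68⁻¹ ≡ -24 ≡ 47 (mod 71)
Check: 68 × 47 = 3196 ≡ 1 (mod 71) ✓

68⁻¹ ≡ 47 (mod 71)


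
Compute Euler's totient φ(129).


Factor n: 129 = 3 × 43
φ(n) = n · ∏(1 - 1/p) over distinct primes p | n
φ(129) = 129 · (1 - 1/3) · (1 - 1/43) = 84

φ(129) = 84


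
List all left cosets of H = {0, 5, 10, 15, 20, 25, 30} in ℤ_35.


H = {0, 5, 10, 15, 20, 25, 30}, |H| = 7
Number of cosets = |G|/|H| = 35/7 = 5
0 + H = {0, 5, 10, 15, 20, 25, 30}
1 + H = {1, 6, 11, 16, 21, 26, 31}
2 + H = {2, 7, 12, 17, 22, 27, 32}
3 + H = {3, 8, 13, 18, 23, 28, 33}
4 + H = {4, 9, 14, 19, 24, 29, 34}

Cosets: 0+H={0,5,10,15,20,25,30}; 1+H={1,6,11,16,21,26,31}; 2+H={2,7,12,17,22,27,32}; 3+H={3,8,13,18,23,28,33}; 4+H={4,9,14,19,24,29,34}


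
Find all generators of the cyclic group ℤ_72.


g generates ℤ_n iff gcd(g,n) = 1
Prime factors of 72: 2, 3
Generators are g ∈ {1,...,71} not divisible by any of these primes.
Generators: {1, 5, 7, 11, 13, 17, 19, 23, 25, 29, 31, 35, 37, 41, 43, 47, 49, 53, 55, 59, 61, 65, 67, 71}
Number of generators = φ(72) = 24

Generators of ℤ_72 = {1, 5, 7, 11, 13, 17, 19, 23, 25, 29, 31, 35, 37, 41, 43, 47, 49, 53, 55, 59, 61, 65, 67, 71}


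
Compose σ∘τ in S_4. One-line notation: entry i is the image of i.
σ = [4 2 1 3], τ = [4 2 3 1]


σ∘τ: apply τ first, then σ
1 →τ 4 →σ 3
2 →τ 2 →σ 2
3 →τ 3 →σ 1
4 →τ 1 →σ 4

σ∘τ = [3 2 1 4]


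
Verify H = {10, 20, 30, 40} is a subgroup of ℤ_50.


Subgroup test for H = {10, 20, 30, 40} in (ℤ_50, +):
(1) 0 ∈ H? No
(2) Closure: for all a,b ∈ H, (a+b) mod 50 ∈ H? No  [counterexample: 10 + 40 = 0 ∉ H]
(3) Inverses: for all a ∈ H, -a mod 50 ∈ H? Yes

No, H is not a subgroup of ℤ_50


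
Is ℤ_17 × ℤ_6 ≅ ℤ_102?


Comparing ℤ_17 × ℤ_6 and ℤ_102:
gcd(17,6) = 1, so ℤ_17 × ℤ_6 ≅ ℤ_102 (CRT)

Yes, ℤ_17 × ℤ_6 ≅ ℤ_102


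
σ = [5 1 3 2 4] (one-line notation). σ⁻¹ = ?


To find σ⁻¹, swap domain and range:
σ(1) = 5 → σ⁻¹(5) = 1
σ(2) = 1 → σ⁻¹(1) = 2
σ(3) = 3 → σ⁻¹(3) = 3
σ(4) = 2 → σ⁻¹(2) = 4
σ(5) = 4 → σ⁻¹(4) = 5

σ⁻¹ = [2 4 3 5 1]


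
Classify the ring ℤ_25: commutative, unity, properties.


ℤ_25 is a commutative ring with unity 1; 25 = 5×5 is composite, so 5·5 ≡ 0 gives zero divisors (not an integral domain)
Commutative: Yes
Integral domain: No
Has unity: Yes

ℤ_25: Commutative=Yes, Unity=Yes


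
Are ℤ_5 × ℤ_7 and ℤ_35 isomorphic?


Comparing ℤ_5 × ℤ_7 and ℤ_35:
gcd(5,7) = 1, so ℤ_5 × ℤ_7 ≅ ℤ_35 (CRT)

Yes, ℤ_5 × ℤ_7 ≅ ℤ_35


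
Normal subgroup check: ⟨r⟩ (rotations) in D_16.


H = ⟨r⟩ (rotations) in D_16
The rotation subgroup ⟨r⟩ has index 2 in D_16, so it is normal

Yes, normal subgroup


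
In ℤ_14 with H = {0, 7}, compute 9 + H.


9 + H = {9 + h (mod 14) : h ∈ H}
9+0=9, 9+7=2
9 + H = {2, 9} = 2 + H

9 + H = {2, 9}


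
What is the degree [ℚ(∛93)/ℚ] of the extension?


∛93 has minimal polynomial x³ - 93 (irreducible over ℚ since 93 is not a perfect cube)

[ℚ(∛93)/ℚ] = 3


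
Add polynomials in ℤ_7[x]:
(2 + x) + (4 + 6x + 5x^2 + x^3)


Add coefficients mod 7:
x^0: 2 + 4 = 6 (mod 7)
x^1: 1 + 6 = 0 (mod 7)
x^2: 0 + 5 = 5 (mod 7)
x^3: 0 + 1 = 1 (mod 7)
Result: 6 + 5x^2 + x^3

f + g = 6 + 5x^2 + x^3


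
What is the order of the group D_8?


|D_n| = 2n (n rotations and n reflections)
|D_8| = 2×8 = 16

|D_8| = 16


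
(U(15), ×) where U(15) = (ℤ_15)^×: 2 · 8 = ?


Operation: multiplication mod 15
2 · 8 = (a × b) mod 15 with a = 2, b = 8

2 · 8 = 1


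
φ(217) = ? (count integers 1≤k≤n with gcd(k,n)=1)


Factor n: 217 = 7 × 31
φ(n) = n · ∏(1 - 1/p) over distinct primes p | n
φ(217) = 217 · (1 - 1/7) · (1 - 1/31) = 180

φ(217) = 180


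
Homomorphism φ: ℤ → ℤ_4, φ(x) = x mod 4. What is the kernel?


Kernel = preimage of identity
ker(φ) = {x ∈ ℤ : x ≡ 0 (mod 4)} = 4ℤ = {0, ±4, ±8, ...}

ker(φ) = 4ℤ


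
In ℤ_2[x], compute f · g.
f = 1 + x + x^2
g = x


Expand and collect like terms; reduce coefficients mod 2:
x^0: 1·0 = 0 ≡ 0 (mod 2)
x^1: 1·1 + 1·0 = 1 ≡ 1 (mod 2)
x^2: 1·1 + 1·0 = 1 ≡ 1 (mod 2)
x^3: 1·1 = 1 ≡ 1 (mod 2)
Result: x + x^2 + x^3

f · g = x + x^2 + x^3


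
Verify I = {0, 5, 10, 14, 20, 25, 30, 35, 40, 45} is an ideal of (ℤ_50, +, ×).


Check ideal conditions for I = {0, 5, 10, 14, 20, 25, 30, 35, 40, 45} in ℤ_50:
(1) I is an additive subgroup? No
(2) For r ∈ ℤ_50 and a ∈ I: r·a ∈ I? No  [counterexample: r=2, a=14, r·a mod 50 = 28 ∉ I]

No, I is not an ideal of ℤ_50


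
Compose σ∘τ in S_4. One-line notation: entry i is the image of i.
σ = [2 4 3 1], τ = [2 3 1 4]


σ∘τ: apply τ first, then σ
1 →τ 2 →σ 4
2 →τ 3 →σ 3
3 →τ 1 →σ 2
4 →τ 4 →σ 1

σ∘τ = [4 3 2 1]


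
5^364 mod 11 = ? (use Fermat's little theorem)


Fermat's little theorem: if p is prime and gcd(a,p)=1, then a^(p-1) ≡ 1 (mod p)
p = 11 is prime, gcd(5,11) = 1
Reduce exponent: 364 mod 10 = 4
So 5^364 ≡ 5^4 (mod 11)
5^4 mod 11 = 9

5^364 ≡ 9 (mod 11)


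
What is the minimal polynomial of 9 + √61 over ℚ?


Let α = 9 + √61. Then α - 9 = √61, so (α - 9)² = 61, giving α² - 18α + 20 = 0. Degree 2 and α ∉ ℚ, so this is the minimal polynomial.

Minimal polynomial: x² - 18x + 20


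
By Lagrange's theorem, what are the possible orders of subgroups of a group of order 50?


Lagrange's theorem: |H| divides |G|
|G| = 50
Divisors of 50: 1, 2, 5, 10, 25, 50

Possible subgroup orders: {1, 2, 5, 10, 25, 50}


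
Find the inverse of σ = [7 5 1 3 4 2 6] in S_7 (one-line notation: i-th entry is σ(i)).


To find σ⁻¹, swap domain and range:
σ(1) = 7 → σ⁻¹(7) = 1
σ(2) = 5 → σ⁻¹(5) = 2
σ(3) = 1 → σ⁻¹(1) = 3
σ(4) = 3 → σ⁻¹(3) = 4
σ(5) = 4 → σ⁻¹(4) = 5
σ(6) = 2 → σ⁻¹(2) = 6
σ(7) = 6 → σ⁻¹(6) = 7

σ⁻¹ = [3 6 4 5 2 7 1]


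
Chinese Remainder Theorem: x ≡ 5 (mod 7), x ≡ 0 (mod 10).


m₁ = 7, m₂ = 10, gcd = 1, so CRT applies. M = m₁·m₂ = 70
Let M₁ = M/m₁ = 10, M₂ = M/m₂ = 7
Find y₁ ≡ M₁⁻¹ (mod m₁): 10⁻¹ ≡ 5 (mod 7)
Find y₂ ≡ M₂⁻¹ (mod m₂): 7⁻¹ ≡ 3 (mod 10)
x = a₁·M₁·y₁ + a₂·M₂·y₂ = 5·10·5 + 0·7·3 = 250
Reduce mod 70: x ≡ 40
Check: 40 mod 7 = 5 ✓, 40 mod 10 = 0 ✓

x ≡ 40 (mod 70)


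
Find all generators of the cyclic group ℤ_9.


g generates ℤ_n iff gcd(g,n) = 1
Checking each g ∈ {1,...,8}:
gcd(1,9) = 1
gcd(2,9) = 1
gcd(3,9) = 3
gcd(4,9) = 1
gcd(5,9) = 1
gcd(6,9) = 3
gcd(7,9) = 1
gcd(8,9) = 1
Generators: {1, 2, 4, 5, 7, 8}
Number of generators = φ(9) = 6

Generators of ℤ_9 = {1, 2, 4, 5, 7, 8}


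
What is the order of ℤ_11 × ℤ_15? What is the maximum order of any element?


|ℤ_11 × ℤ_15| = 11 × 15 = 165
Max element order = lcm(11,15) = 165
Cyclic? Yes (gcd=1)

|ℤ_11×ℤ_15| = 165, max element order = 165


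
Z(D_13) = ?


Z(G) = {g ∈ G | gx = xg for all x ∈ G}
For odd n, Z(D_n) = {e}: no nontrivial rotation commutes with all reflections

Z(D_13) = {e}


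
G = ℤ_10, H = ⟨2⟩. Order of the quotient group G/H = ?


|⟨2⟩| = n / gcd(2, 10) = 10 / 2 = 5
H is normal (ℤ_10 is abelian).
|G/H| = |G| / |H| = 10 / 5 = 2

|G/H| = 2


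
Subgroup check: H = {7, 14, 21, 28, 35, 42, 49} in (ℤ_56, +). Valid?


Subgroup test for H = {7, 14, 21, 28, 35, 42, 49} in (ℤ_56, +):
(1) 0 ∈ H? No
(2) Closure: for all a,b ∈ H, (a+b) mod 56 ∈ H? No  [counterexample: 7 + 49 = 0 ∉ H]
(3) Inverses: for all a ∈ H, -a mod 56 ∈ H? Yes

No, H is not a subgroup of ℤ_56


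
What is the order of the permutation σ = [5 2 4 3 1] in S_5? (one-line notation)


Cycle decomposition: (1 5) (3 4)
Cycle lengths: 2, 2
Order = lcm(2, 2) = 2

ord(σ) = 2


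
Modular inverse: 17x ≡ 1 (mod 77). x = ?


Use the extended Euclidean algorithm to write 1 = 17·s + 77·t; then s mod 77 is the inverse.
Euclidean algorithm:
  17 = 0·77 + 17
  77 = 4·17 + 9
  17 = 1·9 + 8
  9 = 1·8 + 1
  8 = 8·1 + 0
gcd(17,77) = 1
Back-substitution gives: 17·(-9) + 77·(2) = 1
So 17⁻¹ ≡ -9 ≡ 68 (mod 77)
Check: 17 × 68 = 1156 ≡ 1 (mod 77) ✓

17⁻¹ ≡ 68 (mod 77)


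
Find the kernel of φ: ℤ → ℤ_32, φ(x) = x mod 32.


Kernel = preimage of identity
ker(φ) = {x ∈ ℤ : x ≡ 0 (mod 32)} = 32ℤ = {0, ±32, ±64, ...}

ker(φ) = 32ℤ


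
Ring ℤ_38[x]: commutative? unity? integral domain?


ℤ_38 has zero divisors (2·19 ≡ 0), and these lift to constant zero divisors in ℤ_38[x]; so not an integral domain
Commutative: Yes
Integral domain: No
Has unity: Yes

ℤ_38[x]: Commutative=Yes, Unity=Yes
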